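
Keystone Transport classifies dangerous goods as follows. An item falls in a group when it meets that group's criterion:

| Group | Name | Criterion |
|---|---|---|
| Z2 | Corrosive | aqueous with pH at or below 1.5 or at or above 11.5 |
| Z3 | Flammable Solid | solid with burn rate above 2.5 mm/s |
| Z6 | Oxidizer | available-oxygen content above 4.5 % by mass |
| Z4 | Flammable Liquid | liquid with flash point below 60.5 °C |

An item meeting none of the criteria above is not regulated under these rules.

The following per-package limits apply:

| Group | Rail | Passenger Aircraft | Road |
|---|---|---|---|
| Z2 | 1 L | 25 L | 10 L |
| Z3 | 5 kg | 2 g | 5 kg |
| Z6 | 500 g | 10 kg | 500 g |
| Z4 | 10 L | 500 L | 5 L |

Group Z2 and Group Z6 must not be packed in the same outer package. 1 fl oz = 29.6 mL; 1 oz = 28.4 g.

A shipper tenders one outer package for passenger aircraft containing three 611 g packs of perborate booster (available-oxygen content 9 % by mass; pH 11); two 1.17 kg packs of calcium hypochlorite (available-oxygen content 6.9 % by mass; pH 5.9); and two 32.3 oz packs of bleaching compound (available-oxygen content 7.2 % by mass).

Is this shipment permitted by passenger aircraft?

Yes

Available-oxygen content 9 % by mass meets the Group Z6 criterion (Oxidizer), so the perborate booster is Group Z6.
With available-oxygen content 6.9 % by mass (> 4.5 % by mass), the calcium hypochlorite falls in Group Z6.
Available-oxygen content 7.2 % by mass meets the Group Z6 criterion (Oxidizer), so the bleaching compound is Group Z6.
Group Z6 net quantity: (three 611 g packs = 1.833 kg) + (two 1.17 kg packs = 2.34 kg) + (two 32.3 oz packs = 1834.64 g) = 6007.64 g.
6007.64 g is within the passenger aircraft limit of 10 kg for Group Z6.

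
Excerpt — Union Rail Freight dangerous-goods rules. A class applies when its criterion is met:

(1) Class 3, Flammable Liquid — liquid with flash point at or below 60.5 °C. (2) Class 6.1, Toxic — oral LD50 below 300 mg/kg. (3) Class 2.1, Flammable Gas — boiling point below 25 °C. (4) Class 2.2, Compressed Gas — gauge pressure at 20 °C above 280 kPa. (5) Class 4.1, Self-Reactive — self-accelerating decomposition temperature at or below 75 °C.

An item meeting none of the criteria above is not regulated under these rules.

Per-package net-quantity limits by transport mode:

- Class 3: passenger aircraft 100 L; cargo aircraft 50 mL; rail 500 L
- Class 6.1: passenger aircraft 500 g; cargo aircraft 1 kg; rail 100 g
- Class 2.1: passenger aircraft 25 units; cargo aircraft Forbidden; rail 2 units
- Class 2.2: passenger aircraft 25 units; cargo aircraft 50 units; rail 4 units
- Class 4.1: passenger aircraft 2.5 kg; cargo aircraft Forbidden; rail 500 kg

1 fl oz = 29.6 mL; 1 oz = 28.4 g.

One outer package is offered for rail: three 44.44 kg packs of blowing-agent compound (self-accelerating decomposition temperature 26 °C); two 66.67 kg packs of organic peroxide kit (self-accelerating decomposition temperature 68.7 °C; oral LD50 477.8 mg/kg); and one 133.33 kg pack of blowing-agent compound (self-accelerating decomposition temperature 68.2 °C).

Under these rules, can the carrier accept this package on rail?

With self-accelerating decomposition temperature 26 °C (≤ 75 °C), the blowing-agent compound falls in Class 4.1.
The organic peroxide kit has self-accelerating decomposition temperature 68.7 °C, which is ≤ 75 °C, so it is Class 4.1 (Self-Reactive).
Self-accelerating decomposition temperature 68.2 °C meets the Class 4.1 criterion (Self-Reactive), so the blowing-agent compound is Class 4.1.
Class 4.1 net quantity: (three 44.44 kg packs = 133.32 kg) + (two 66.67 kg packs = 133.34 kg) + 133.33 kg = 399.99 kg.
399.99 kg is within the rail limit of 500 kg for Class 4.1.

Yes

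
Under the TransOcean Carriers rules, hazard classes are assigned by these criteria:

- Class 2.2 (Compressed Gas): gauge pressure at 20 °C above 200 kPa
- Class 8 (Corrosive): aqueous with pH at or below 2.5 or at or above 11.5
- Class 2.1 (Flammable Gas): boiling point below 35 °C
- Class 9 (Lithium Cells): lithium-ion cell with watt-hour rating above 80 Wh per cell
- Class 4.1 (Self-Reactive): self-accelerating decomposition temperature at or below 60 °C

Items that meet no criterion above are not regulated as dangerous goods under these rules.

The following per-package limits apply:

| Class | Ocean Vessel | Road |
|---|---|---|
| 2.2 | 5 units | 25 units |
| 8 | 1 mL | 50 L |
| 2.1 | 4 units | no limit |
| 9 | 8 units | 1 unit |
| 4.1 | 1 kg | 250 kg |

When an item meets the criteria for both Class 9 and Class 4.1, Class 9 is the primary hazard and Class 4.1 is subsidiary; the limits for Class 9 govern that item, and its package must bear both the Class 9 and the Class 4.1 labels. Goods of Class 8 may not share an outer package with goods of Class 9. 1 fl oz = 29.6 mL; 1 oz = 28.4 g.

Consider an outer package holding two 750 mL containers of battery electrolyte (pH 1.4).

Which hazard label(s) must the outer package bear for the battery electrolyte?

The battery electrolyte has pH 1.4, which is ≤ 2.5, so it is Class 8 (Corrosive).
Only the Class 8 label is required.

Class 8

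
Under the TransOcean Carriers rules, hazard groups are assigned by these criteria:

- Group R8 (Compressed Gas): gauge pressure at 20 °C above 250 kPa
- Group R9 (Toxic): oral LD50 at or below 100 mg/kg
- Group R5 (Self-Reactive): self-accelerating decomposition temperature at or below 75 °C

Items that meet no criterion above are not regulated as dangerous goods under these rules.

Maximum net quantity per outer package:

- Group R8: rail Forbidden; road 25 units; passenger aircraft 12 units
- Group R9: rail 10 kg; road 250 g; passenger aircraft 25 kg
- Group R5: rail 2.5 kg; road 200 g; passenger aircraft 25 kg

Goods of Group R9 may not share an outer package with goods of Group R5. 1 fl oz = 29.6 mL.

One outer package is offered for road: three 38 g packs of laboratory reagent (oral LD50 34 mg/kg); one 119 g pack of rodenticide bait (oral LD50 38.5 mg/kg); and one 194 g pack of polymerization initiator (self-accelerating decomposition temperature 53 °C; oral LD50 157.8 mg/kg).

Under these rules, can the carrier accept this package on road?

No

With oral LD50 34 mg/kg (≤ 100 mg/kg), the laboratory reagent falls in Group R9.
Rodenticide bait: oral LD50 38.5 mg/kg ≤ 100 mg/kg → Group R9 (Toxic).
Polymerization initiator: self-accelerating decomposition temperature 53 °C ≤ 75 °C → Group R5 (Self-Reactive).
Total Group R9: (three 38 g packs = 114 g) + 119 g = 233 g.
233 g is within the road limit of 250 g for Group R9.
Group R5 quantity: 194 g.
That is within the Group R5 road limit of 200 g.
Group R9 and Group R5 may not share an outer package.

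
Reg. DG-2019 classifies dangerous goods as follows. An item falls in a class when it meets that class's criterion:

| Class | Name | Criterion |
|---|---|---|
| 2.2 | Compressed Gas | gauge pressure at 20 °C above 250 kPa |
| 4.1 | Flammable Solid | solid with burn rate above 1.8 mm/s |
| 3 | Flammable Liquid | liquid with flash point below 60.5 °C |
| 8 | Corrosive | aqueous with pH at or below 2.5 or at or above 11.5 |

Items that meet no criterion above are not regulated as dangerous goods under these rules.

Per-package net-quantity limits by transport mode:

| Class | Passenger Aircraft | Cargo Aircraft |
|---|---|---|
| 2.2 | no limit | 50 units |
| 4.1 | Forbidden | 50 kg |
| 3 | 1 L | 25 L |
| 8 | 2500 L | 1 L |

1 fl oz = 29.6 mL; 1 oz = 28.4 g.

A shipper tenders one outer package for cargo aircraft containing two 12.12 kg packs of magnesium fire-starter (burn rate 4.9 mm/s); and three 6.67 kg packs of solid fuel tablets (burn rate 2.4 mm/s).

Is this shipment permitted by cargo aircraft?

The magnesium fire-starter has burn rate 4.9 mm/s, which is > 1.8 mm/s, so it is Class 4.1 (Flammable Solid).
Burn rate 2.4 mm/s meets the Class 4.1 criterion (Flammable Solid), so the solid fuel tablets are Class 4.1.
Total Class 4.1: (two 12.12 kg packs = 24.24 kg) + (three 6.67 kg packs = 20.01 kg) = 44.25 kg.
That is within the Class 4.1 cargo aircraft limit of 50 kg.

Yes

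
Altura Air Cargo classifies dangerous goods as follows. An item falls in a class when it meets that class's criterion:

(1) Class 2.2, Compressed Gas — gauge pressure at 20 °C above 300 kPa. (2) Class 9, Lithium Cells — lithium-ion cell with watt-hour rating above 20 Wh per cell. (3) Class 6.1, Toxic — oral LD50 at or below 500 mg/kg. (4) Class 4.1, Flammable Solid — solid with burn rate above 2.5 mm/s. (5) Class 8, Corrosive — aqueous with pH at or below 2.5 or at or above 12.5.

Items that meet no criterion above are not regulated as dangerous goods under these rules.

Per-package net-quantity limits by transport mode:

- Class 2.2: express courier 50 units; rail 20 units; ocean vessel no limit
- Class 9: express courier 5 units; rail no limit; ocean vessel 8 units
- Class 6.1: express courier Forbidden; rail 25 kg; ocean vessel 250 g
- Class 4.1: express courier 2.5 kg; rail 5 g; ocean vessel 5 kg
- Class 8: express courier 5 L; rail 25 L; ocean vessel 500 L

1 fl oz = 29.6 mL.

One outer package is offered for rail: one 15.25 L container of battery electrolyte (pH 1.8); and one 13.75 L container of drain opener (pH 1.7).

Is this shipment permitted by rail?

No

pH 1.8 meets the Class 8 criterion (Corrosive), so the battery electrolyte is Class 8.
pH 1.7 meets the Class 8 criterion (Corrosive), so the drain opener is Class 8.
Class 8 net quantity: 15.25 L + 13.75 L = 29 L.
29 L exceeds the rail limit of 25 L for Class 8.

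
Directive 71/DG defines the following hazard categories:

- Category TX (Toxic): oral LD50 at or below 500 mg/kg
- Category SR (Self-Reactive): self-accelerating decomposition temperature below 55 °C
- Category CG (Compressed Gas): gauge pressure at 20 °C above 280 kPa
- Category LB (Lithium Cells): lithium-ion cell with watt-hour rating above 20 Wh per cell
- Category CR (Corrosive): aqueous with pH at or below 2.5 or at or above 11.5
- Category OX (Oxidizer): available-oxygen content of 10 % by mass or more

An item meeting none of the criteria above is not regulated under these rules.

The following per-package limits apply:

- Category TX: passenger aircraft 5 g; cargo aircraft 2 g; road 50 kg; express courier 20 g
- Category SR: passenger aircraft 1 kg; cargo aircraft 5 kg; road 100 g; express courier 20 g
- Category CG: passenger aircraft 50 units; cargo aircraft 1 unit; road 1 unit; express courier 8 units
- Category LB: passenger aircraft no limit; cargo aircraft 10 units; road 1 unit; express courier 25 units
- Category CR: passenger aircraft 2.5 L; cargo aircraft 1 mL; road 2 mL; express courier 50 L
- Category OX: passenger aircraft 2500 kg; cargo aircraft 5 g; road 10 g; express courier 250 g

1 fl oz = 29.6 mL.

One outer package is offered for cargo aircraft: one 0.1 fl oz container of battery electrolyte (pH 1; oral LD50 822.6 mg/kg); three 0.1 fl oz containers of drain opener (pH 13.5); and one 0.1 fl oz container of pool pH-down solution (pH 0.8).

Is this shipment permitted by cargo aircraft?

No

With pH 1 (≤ 2.5), the battery electrolyte falls in Category CR.
pH 13.5 meets the Category CR criterion (Corrosive), so the drain opener is Category CR.
pH 0.8 meets the Category CR criterion (Corrosive), so the pool pH-down solution is Category CR.
Category CR net quantity: (one 0.1 fl oz container = 2.96 mL) + (three 0.1 fl oz containers = 8.88 mL) + (one 0.1 fl oz container = 2.96 mL) = 14.8 mL.
14.8 mL > 1 mL (cargo aircraft limit, Category CR) — over the limit.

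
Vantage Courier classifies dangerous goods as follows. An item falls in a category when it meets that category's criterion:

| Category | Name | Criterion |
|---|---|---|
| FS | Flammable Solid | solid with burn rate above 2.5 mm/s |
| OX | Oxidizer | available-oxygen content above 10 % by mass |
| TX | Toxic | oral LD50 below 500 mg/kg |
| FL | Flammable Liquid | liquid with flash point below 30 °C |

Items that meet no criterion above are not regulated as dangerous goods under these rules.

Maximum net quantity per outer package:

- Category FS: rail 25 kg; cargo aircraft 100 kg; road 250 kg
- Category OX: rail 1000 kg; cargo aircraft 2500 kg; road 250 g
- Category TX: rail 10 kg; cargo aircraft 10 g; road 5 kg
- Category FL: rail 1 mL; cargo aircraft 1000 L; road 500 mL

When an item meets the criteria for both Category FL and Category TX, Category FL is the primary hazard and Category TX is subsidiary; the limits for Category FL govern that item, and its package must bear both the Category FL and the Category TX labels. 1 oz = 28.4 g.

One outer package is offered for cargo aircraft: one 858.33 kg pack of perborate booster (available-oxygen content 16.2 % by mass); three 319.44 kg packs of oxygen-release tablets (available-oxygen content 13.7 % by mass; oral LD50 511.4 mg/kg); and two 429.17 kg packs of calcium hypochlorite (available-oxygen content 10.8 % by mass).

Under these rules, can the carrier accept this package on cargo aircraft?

No

The perborate booster has available-oxygen content 16.2 % by mass, which is > 10 % by mass, so it is Category OX (Oxidizer).
Oxygen-release tablets: available-oxygen content 13.7 % by mass > 10 % by mass → Category OX (Oxidizer).
Available-oxygen content 10.8 % by mass meets the Category OX criterion (Oxidizer), so the calcium hypochlorite is Category OX.
Category OX net quantity: 858.33 kg + (three 319.44 kg packs = 958.32 kg) + (two 429.17 kg packs = 858.34 kg) = 2674.99 kg.
2674.99 kg exceeds the cargo aircraft limit of 2500 kg for Category OX.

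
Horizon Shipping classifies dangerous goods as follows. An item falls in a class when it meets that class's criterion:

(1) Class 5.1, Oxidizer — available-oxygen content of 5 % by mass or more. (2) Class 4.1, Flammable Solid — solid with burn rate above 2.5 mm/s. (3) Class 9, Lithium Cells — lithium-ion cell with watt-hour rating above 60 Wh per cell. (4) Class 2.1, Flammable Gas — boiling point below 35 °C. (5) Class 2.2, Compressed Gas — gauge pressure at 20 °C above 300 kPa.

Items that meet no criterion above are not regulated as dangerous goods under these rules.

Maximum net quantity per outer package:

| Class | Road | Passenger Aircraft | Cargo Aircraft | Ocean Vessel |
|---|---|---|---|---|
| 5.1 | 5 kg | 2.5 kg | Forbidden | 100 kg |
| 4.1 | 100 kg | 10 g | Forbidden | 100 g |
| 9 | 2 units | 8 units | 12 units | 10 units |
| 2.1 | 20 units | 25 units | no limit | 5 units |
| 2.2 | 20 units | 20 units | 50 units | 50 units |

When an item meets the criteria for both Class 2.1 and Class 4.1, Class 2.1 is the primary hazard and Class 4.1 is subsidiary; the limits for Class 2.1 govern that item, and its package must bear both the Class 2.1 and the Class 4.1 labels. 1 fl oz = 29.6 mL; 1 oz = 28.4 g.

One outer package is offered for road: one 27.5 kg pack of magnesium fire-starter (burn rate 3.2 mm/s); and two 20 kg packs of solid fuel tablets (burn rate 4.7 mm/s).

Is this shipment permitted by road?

Yes

With burn rate 3.2 mm/s (> 2.5 mm/s), the magnesium fire-starter falls in Class 4.1.
The solid fuel tablets have burn rate 4.7 mm/s, which is > 2.5 mm/s, so they are Class 4.1 (Flammable Solid).
Class 4.1 net quantity: 27.5 kg + (two 20 kg packs = 40 kg) = 67.5 kg.
67.5 kg ≤ 100 kg (road limit, Class 4.1) — within limit.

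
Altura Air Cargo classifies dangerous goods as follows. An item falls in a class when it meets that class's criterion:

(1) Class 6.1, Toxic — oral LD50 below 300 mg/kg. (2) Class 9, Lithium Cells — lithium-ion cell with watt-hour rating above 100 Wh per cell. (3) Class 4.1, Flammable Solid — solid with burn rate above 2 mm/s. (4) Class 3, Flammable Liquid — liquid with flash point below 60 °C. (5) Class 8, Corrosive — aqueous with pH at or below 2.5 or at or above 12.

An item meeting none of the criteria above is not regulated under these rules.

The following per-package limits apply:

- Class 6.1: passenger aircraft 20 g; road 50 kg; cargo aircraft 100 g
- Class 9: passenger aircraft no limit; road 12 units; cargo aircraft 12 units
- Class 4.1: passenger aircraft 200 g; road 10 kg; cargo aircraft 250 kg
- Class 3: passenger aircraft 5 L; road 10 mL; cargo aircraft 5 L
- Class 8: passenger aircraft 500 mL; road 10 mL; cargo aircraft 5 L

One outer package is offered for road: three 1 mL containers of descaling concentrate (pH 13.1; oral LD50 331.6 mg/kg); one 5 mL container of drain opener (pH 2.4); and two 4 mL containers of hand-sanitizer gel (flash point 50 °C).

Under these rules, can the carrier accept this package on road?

Yes

pH 13.1 meets the Class 8 criterion (Corrosive), so the descaling concentrate is Class 8.
pH 2.4 meets the Class 8 criterion (Corrosive), so the drain opener is Class 8.
With flash point 50 °C (< 60 °C), the hand-sanitizer gel falls in Class 3.
Total Class 8: (three 1 mL containers = 3 mL) + 5 mL = 8 mL.
That is within the Class 8 road limit of 10 mL.
Class 3 quantity: two 4 mL containers = 8 mL.
That is within the Class 3 road limit of 10 mL.
Every hazard class is within its road limit and no segregation rule is violated.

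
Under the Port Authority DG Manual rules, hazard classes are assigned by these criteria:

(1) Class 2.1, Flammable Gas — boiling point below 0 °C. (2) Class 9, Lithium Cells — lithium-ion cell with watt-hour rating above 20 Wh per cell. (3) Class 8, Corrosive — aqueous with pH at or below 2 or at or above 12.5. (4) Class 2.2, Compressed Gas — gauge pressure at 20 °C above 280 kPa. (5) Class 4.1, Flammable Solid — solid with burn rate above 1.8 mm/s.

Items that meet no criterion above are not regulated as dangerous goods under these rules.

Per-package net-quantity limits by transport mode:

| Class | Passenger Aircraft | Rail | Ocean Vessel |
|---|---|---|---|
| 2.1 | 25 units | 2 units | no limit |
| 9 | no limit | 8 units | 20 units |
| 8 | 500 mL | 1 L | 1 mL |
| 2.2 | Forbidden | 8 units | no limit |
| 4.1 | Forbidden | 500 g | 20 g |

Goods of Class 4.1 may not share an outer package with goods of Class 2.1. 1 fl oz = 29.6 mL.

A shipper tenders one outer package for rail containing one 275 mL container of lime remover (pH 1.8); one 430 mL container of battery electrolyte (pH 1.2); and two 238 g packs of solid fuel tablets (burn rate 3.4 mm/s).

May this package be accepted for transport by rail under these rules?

Yes

pH 1.8 meets the Class 8 criterion (Corrosive), so the lime remover is Class 8.
With pH 1.2 (≤ 2), the battery electrolyte falls in Class 8.
Solid fuel tablets: burn rate 3.4 mm/s > 1.8 mm/s → Class 4.1 (Flammable Solid).
Class 8 net quantity: 275 mL + 430 mL = 705 mL.
705 mL is within the rail limit of 1 L for Class 8.
Class 4.1 quantity: two 238 g packs = 476 g.
476 g ≤ 500 g (rail limit, Class 4.1) — within limit.
The segregation rule (Class 4.1 with Class 2.1) does not apply to Class 8 with Class 4.1.
Every hazard class is within its rail limit and no segregation rule is violated.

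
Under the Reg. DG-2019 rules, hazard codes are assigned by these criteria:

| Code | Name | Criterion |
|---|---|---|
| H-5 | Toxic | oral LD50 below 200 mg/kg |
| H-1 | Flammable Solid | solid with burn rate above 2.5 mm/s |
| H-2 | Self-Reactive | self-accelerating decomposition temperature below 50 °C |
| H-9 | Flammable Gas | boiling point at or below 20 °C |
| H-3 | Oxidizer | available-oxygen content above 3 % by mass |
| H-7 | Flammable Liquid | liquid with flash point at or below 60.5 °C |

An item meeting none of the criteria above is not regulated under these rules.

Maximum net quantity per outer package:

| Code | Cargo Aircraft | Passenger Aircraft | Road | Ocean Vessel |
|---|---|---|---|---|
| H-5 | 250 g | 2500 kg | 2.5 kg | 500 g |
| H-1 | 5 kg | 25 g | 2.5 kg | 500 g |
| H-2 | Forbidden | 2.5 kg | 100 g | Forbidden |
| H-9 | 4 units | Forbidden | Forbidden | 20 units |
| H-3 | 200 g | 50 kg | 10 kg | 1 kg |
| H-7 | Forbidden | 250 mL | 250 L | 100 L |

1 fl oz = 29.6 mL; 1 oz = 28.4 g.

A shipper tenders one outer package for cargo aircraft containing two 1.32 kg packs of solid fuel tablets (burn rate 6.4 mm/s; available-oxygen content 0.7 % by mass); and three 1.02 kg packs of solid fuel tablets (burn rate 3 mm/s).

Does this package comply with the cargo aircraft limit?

With burn rate 6.4 mm/s (> 2.5 mm/s), the solid fuel tablets fall in Code H-1.
The solid fuel tablets have burn rate 3 mm/s, which is > 2.5 mm/s, so they are Code H-1 (Flammable Solid).
Code H-1 net quantity: (two 1.32 kg packs = 2.64 kg) + (three 1.02 kg packs = 3.06 kg) = 5.7 kg.
5.7 kg > 5 kg (cargo aircraft limit, Code H-1) — over the limit.

No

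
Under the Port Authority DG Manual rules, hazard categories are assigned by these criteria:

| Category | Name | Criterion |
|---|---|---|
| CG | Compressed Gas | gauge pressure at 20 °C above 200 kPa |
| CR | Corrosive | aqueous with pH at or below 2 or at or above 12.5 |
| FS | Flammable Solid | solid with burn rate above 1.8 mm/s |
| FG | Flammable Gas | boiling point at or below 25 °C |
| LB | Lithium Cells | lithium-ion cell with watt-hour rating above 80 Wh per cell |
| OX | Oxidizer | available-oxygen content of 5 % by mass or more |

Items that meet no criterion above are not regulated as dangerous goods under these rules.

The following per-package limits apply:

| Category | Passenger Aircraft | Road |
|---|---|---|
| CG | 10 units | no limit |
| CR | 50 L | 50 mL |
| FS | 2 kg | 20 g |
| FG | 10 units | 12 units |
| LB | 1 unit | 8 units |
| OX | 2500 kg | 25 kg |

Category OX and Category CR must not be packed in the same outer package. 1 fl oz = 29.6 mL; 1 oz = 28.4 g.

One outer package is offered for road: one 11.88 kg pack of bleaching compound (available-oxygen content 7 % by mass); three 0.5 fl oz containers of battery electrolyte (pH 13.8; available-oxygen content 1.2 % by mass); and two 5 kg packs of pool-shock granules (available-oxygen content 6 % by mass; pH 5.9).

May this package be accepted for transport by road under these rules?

No

Available-oxygen content 7 % by mass meets the Category OX criterion (Oxidizer), so the bleaching compound is Category OX.
pH 13.8 meets the Category CR criterion (Corrosive), so the battery electrolyte is Category CR.
The pool-shock granules have available-oxygen content 6 % by mass, which is ≥ 5 % by mass, so they are Category OX (Oxidizer).
Total Category OX: 11.88 kg + (two 5 kg packs = 10 kg) = 21.88 kg.
21.88 kg ≤ 25 kg (road limit, Category OX) — within limit.
Category CR quantity: three 0.5 fl oz containers = 44.4 mL.
That is within the Category CR road limit of 50 mL.
Category OX and Category CR may not share an outer package.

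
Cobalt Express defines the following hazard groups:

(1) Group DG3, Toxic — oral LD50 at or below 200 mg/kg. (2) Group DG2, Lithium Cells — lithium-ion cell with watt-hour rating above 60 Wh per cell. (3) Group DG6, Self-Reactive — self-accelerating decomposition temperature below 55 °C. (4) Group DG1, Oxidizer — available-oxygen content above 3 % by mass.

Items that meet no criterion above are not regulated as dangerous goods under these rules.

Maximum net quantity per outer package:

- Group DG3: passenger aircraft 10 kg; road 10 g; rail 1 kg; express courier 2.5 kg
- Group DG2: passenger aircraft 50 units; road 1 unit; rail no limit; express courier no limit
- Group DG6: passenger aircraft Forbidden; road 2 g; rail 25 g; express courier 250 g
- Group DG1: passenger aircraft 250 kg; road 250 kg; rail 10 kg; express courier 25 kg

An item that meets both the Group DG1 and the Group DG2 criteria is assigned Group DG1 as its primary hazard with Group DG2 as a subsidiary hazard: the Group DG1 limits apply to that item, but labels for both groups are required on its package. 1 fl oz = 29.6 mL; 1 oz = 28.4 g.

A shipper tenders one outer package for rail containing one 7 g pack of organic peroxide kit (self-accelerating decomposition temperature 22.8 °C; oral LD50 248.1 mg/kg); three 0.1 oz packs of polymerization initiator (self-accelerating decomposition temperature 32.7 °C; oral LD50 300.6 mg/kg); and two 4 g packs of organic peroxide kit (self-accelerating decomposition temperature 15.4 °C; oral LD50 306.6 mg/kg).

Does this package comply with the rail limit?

Self-accelerating decomposition temperature 22.8 °C meets the Group DG6 criterion (Self-Reactive), so the organic peroxide kit is Group DG6.
Polymerization initiator: self-accelerating decomposition temperature 32.7 °C < 55 °C → Group DG6 (Self-Reactive).
Self-accelerating decomposition temperature 15.4 °C meets the Group DG6 criterion (Self-Reactive), so the organic peroxide kit is Group DG6.
Total Group DG6: 7 g + (three 0.1 oz packs = 8.52 g) + (two 4 g packs = 8 g) = 23.52 g.
23.52 g is within the rail limit of 25 g for Group DG6.

Yes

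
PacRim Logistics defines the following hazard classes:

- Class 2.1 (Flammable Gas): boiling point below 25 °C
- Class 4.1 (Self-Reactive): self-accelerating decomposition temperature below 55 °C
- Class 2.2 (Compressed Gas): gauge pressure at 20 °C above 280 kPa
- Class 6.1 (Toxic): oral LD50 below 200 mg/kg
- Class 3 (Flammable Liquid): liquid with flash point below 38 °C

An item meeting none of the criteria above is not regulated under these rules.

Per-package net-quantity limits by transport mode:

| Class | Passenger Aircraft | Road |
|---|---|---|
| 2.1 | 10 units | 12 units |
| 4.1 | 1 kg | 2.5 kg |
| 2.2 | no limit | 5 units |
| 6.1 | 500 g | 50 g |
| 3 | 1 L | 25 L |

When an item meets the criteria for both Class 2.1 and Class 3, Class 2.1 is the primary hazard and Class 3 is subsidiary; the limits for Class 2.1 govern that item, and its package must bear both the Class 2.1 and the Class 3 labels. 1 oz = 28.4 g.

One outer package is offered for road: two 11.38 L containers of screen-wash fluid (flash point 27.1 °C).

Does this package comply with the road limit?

Screen-wash fluid: flash point 27.1 °C < 38 °C → Class 3 (Flammable Liquid).
Class 3 quantity: two 11.38 L containers = 22.76 L.
That is within the Class 3 road limit of 25 L.

Yes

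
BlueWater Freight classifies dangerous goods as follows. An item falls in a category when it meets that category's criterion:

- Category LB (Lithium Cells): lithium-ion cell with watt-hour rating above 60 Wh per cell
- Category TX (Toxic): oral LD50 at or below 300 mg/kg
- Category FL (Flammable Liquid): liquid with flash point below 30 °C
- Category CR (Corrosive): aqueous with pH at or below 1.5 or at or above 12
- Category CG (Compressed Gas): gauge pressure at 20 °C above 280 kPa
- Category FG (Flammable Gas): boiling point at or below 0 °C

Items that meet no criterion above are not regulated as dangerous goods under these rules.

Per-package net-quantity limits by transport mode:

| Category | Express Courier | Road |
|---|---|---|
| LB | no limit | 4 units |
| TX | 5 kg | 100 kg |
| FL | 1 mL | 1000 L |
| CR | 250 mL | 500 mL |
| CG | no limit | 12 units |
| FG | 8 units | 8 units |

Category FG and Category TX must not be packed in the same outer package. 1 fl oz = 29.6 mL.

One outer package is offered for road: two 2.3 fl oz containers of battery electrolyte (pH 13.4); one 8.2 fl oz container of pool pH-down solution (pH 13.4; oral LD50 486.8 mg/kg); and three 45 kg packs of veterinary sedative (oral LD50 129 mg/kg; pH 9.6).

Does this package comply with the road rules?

No

pH 13.4 meets the Category CR criterion (Corrosive), so the battery electrolyte is Category CR.
With pH 13.4 (≥ 12), the pool pH-down solution falls in Category CR.
With oral LD50 129 mg/kg (≤ 300 mg/kg), the veterinary sedative falls in Category TX.
Category TX quantity: three 45 kg packs = 135 kg.
135 kg exceeds the road limit of 100 kg for Category TX.
Total Category CR: (two 2.3 fl oz containers = 136.16 mL) + (one 8.2 fl oz container = 242.72 mL) = 378.88 mL.
378.88 mL is within the road limit of 500 mL for Category CR.
The segregation rule (Category FG with Category TX) does not apply to Category TX with Category CR.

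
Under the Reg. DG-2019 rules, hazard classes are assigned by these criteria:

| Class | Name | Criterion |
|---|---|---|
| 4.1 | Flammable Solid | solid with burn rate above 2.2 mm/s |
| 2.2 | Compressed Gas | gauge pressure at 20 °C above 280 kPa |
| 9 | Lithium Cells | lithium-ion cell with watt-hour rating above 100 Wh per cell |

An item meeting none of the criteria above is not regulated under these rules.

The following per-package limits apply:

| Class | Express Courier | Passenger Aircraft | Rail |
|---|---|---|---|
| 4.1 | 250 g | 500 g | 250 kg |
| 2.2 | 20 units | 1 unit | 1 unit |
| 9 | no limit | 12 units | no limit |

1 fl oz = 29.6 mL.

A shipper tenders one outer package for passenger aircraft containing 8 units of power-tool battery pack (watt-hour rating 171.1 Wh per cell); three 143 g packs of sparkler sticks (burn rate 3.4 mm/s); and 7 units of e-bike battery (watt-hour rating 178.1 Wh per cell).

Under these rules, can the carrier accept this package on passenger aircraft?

No

Power-tool battery pack: watt-hour rating 171.1 Wh per cell > 100 Wh per cell → Class 9 (Lithium Cells).
Sparkler sticks: burn rate 3.4 mm/s > 2.2 mm/s → Class 4.1 (Flammable Solid).
The e-bike battery has watt-hour rating 178.1 Wh per cell, which is > 100 Wh per cell, so it is Class 9 (Lithium Cells).
Class 4.1 quantity: three 143 g packs = 429 g.
429 g ≤ 500 g (passenger aircraft limit, Class 4.1) — within limit.
Total Class 9: 8 units + 7 units = 15 units.
15 units exceeds the passenger aircraft limit of 12 units for Class 9.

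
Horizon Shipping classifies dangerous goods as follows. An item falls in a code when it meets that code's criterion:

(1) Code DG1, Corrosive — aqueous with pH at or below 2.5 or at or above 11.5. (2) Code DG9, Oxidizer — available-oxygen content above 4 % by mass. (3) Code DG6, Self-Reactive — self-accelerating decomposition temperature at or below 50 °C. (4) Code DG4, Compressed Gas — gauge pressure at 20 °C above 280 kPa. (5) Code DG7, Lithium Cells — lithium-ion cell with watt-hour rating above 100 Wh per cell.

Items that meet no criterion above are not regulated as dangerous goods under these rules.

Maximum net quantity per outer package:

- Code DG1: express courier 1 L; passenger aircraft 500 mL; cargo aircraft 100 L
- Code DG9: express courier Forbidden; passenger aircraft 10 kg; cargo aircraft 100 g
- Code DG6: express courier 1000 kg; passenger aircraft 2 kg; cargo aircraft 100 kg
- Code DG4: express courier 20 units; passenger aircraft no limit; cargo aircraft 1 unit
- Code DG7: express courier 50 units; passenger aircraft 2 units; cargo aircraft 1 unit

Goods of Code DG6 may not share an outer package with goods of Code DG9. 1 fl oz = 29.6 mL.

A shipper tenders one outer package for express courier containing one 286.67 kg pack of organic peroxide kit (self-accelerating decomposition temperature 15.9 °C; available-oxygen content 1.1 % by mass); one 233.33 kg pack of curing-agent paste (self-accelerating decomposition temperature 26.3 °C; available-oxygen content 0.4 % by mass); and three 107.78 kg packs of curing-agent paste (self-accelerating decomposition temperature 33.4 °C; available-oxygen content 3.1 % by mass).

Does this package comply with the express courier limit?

Organic peroxide kit: self-accelerating decomposition temperature 15.9 °C ≤ 50 °C → Code DG6 (Self-Reactive).
The curing-agent paste has self-accelerating decomposition temperature 26.3 °C, which is ≤ 50 °C, so it is Code DG6 (Self-Reactive).
Self-accelerating decomposition temperature 33.4 °C meets the Code DG6 criterion (Self-Reactive), so the curing-agent paste is Code DG6.
Code DG6 net quantity: 286.67 kg + 233.33 kg + (three 107.78 kg packs = 323.34 kg) = 843.34 kg.
843.34 kg is within the express courier limit of 1000 kg for Code DG6.

Yes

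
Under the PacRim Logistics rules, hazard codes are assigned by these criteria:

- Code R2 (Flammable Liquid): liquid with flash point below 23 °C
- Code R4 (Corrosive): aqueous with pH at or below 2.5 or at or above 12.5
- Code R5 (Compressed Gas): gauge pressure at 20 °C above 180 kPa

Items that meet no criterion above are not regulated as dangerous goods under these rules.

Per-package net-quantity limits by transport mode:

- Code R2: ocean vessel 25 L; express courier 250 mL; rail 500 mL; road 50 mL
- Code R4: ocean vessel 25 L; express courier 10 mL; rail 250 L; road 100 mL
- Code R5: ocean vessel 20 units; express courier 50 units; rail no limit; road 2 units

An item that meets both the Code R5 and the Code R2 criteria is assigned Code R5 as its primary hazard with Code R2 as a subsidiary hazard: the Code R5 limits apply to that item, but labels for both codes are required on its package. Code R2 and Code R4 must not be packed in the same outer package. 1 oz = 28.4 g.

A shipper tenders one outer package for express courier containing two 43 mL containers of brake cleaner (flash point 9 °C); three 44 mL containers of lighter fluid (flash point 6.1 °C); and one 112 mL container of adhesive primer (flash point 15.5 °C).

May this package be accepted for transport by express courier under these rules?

No

Flash point 9 °C meets the Code R2 criterion (Flammable Liquid), so the brake cleaner is Code R2.
Flash point 6.1 °C meets the Code R2 criterion (Flammable Liquid), so the lighter fluid is Code R2.
The adhesive primer has flash point 15.5 °C, which is < 23 °C, so it is Code R2 (Flammable Liquid).
Code R2 net quantity: (two 43 mL containers = 86 mL) + (three 44 mL containers = 132 mL) + 112 mL = 330 mL.
330 mL exceeds the express courier limit of 250 mL for Code R2.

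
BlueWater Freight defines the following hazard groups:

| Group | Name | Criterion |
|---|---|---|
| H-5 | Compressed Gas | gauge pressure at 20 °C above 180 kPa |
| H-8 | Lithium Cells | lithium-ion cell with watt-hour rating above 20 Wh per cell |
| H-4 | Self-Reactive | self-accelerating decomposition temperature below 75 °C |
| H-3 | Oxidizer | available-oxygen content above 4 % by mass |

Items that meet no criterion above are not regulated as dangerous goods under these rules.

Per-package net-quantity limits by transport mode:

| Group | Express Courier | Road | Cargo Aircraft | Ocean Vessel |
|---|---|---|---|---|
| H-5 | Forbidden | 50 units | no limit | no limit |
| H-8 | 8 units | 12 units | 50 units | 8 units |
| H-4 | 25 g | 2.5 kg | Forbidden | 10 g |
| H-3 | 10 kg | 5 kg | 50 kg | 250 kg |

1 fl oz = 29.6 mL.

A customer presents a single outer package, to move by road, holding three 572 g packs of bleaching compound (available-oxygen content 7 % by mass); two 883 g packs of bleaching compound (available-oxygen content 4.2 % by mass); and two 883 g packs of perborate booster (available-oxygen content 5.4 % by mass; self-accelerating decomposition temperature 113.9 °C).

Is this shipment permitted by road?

No

Available-oxygen content 7 % by mass meets the Group H-3 criterion (Oxidizer), so the bleaching compound is Group H-3.
Bleaching compound: available-oxygen content 4.2 % by mass > 4 % by mass → Group H-3 (Oxidizer).
Available-oxygen content 5.4 % by mass meets the Group H-3 criterion (Oxidizer), so the perborate booster is Group H-3.
Group H-3 net quantity: (three 572 g packs = 1.716 kg) + (two 883 g packs = 1.766 kg) + (two 883 g packs = 1.766 kg) = 5.248 kg.
5.248 kg exceeds the road limit of 5 kg for Group H-3.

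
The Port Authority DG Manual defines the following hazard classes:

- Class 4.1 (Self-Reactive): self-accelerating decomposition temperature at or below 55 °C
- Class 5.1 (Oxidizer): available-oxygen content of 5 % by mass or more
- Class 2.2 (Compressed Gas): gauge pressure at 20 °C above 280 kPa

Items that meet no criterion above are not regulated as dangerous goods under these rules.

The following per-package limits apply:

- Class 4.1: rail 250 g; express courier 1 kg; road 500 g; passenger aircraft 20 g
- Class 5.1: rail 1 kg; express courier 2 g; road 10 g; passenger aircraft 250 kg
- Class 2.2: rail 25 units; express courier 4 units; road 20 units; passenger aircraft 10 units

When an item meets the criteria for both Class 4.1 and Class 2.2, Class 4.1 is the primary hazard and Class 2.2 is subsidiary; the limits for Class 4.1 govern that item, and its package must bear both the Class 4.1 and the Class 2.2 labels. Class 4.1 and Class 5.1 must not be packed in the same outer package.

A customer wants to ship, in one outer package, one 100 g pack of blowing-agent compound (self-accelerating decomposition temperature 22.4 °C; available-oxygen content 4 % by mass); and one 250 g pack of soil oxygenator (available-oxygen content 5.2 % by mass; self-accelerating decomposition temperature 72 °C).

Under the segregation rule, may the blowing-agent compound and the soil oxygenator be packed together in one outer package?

With self-accelerating decomposition temperature 22.4 °C (≤ 55 °C), the blowing-agent compound falls in Class 4.1.
Soil oxygenator: available-oxygen content 5.2 % by mass ≥ 5 % by mass → Class 5.1 (Oxidizer).
Class 4.1 and Class 5.1 may not share an outer package.

No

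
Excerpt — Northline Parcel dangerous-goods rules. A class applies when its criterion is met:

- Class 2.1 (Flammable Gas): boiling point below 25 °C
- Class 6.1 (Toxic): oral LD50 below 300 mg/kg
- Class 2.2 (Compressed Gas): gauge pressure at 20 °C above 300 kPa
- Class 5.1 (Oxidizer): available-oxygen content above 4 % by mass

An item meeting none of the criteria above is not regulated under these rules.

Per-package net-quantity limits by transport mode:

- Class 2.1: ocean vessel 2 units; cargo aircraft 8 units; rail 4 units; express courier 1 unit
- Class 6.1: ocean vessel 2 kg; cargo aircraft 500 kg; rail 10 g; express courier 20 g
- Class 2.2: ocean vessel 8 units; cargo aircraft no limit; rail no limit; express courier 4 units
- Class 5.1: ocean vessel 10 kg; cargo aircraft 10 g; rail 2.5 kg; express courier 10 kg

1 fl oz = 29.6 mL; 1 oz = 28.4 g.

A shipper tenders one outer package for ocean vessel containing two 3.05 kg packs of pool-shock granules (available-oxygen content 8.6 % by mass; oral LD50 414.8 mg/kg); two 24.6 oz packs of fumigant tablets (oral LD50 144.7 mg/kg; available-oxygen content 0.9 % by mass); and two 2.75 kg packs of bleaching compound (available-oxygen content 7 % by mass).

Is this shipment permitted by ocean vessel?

Pool-shock granules: available-oxygen content 8.6 % by mass > 4 % by mass → Class 5.1 (Oxidizer).
The fumigant tablets have oral LD50 144.7 mg/kg, which is < 300 mg/kg, so they are Class 6.1 (Toxic).
Available-oxygen content 7 % by mass meets the Class 5.1 criterion (Oxidizer), so the bleaching compound is Class 5.1.
Total Class 5.1: (two 3.05 kg packs = 6.1 kg) + (two 2.75 kg packs = 5.5 kg) = 11.6 kg.
11.6 kg exceeds the ocean vessel limit of 10 kg for Class 5.1.
Class 6.1 quantity: two 24.6 oz packs = 1397.28 g.
1397.28 g ≤ 2 kg (ocean vessel limit, Class 6.1) — within limit.

No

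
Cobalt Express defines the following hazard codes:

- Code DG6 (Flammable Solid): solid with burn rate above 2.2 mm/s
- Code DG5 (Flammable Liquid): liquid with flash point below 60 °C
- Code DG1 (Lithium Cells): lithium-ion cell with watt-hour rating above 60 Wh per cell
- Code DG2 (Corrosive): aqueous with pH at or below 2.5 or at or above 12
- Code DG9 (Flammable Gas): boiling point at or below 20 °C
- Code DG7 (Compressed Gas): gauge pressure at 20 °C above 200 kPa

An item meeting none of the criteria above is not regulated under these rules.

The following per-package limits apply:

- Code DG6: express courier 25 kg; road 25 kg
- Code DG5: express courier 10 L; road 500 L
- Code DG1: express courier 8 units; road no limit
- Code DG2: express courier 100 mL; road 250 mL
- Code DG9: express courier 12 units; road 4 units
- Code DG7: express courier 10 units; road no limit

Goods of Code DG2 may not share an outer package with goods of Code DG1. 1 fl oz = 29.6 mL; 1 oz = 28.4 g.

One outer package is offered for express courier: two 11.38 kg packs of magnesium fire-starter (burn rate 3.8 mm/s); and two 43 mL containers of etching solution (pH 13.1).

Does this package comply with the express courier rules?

Yes

The magnesium fire-starter has burn rate 3.8 mm/s, which is > 2.2 mm/s, so it is Code DG6 (Flammable Solid).
With pH 13.1 (≥ 12), the etching solution falls in Code DG2.
Code DG2 quantity: two 43 mL containers = 86 mL.
That is within the Code DG2 express courier limit of 100 mL.
Code DG6 quantity: two 11.38 kg packs = 22.76 kg.
22.76 kg ≤ 25 kg (express courier limit, Code DG6) — within limit.
The segregation rule (Code DG2 with Code DG1) does not apply to Code DG2 with Code DG6.
Every hazard code is within its express courier limit and no segregation rule is violated.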